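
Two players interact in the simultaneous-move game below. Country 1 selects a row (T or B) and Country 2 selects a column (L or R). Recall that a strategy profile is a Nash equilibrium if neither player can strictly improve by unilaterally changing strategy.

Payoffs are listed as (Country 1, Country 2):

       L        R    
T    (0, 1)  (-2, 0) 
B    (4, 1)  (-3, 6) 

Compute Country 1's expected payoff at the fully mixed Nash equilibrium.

-8/5

First find y, the probability Country 2 plays L, from Country 1's indifference between T and B: −2(1−y) = 4y − 3(1−y), giving y = 1/5.
Since Country 1 is indifferent in equilibrium, Country 1's expected payoff equals the payoff from either row against (1/5, 4/5). Using T: −2(4/5) = -8/5.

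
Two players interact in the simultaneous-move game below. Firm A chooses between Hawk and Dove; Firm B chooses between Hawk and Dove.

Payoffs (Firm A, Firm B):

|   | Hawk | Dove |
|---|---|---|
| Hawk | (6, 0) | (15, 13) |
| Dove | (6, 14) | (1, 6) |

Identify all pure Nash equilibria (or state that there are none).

(Hawk, Hawk): Firm B prefers Dove (13 > 0) — not an equilibrium.
(Hawk, Dove): Firm A gets 15 ≥ 1 from Dove, and Firm B gets 13 ≥ 0 from Hawk — Nash equilibrium.
(Dove, Hawk): Firm A gets 6 ≥ 6 from Hawk, and Firm B gets 14 ≥ 6 from Dove — Nash equilibrium.
(Dove, Dove): Firm A prefers Hawk (15 > 1); Firm B prefers Hawk (14 > 6) — not an equilibrium.

(Hawk, Dove) and (Dove, Hawk)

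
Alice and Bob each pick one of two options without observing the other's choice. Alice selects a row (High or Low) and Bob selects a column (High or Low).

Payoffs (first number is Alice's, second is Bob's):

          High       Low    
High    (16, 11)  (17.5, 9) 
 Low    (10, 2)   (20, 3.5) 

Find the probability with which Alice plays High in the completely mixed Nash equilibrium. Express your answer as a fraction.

Let r be the probability that Alice plays High. In a completely mixed equilibrium, Bob must be indifferent between High and Low.
Bob's expected payoff from High is 11r + 2(1−r); from Low it is 9r + 3.5(1−r).
Setting these equal: 9r + 2 = 5.5r + 3.5, so r = 3/7.

3/7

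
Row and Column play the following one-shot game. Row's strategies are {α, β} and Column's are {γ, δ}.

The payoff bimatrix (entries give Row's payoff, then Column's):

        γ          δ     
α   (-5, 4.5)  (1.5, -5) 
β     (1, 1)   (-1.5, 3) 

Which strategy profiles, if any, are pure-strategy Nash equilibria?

none

(α, γ): Row prefers β (1 > -5) — not an equilibrium.
(α, δ): Column prefers γ (4.5 > -5) — not an equilibrium.
(β, γ): Column prefers δ (3 > 1) — not an equilibrium.
(β, δ): Row prefers α (1.5 > -1.5) — not an equilibrium.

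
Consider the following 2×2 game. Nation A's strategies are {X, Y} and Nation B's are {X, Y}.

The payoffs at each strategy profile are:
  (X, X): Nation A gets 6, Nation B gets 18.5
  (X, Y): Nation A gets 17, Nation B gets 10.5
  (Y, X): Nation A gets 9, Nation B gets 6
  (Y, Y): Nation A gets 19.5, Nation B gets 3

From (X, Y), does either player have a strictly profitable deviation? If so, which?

Both

Nation A at (X, Y) earns 17; deviating to Y yields 19.5 — a strict improvement.
Nation B earns 10.5; deviating to X yields 18.5 — a strict improvement.
Both Nation A and Nation B have strictly profitable deviations.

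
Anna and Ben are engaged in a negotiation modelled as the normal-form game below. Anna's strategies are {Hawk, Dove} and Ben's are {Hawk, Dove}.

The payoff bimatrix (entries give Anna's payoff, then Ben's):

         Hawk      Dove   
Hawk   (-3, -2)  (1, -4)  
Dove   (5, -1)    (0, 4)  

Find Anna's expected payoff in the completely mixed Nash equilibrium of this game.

5/9

First find q, the probability Ben plays Hawk, from Anna's indifference between Hawk and Dove: −3q + (1−q) = 5q, giving q = 1/9.
Since Anna is indifferent in equilibrium, Anna's expected payoff equals the payoff from either row against (1/9, 8/9). Using Hawk: −3(1/9) + (8/9) = 5/9.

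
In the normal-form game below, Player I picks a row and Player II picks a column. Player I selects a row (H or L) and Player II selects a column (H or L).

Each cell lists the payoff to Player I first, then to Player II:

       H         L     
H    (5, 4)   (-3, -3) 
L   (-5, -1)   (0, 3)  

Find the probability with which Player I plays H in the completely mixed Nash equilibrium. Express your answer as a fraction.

Let x be the probability that Player I plays H. In a completely mixed equilibrium, Player II must be indifferent between H and L.
Player II's expected payoff from H is 4x − (1−x); from L it is −3x + 3(1−x).
Setting these equal: 5x − 1 = −6x + 3, so x = 4/11.

4/11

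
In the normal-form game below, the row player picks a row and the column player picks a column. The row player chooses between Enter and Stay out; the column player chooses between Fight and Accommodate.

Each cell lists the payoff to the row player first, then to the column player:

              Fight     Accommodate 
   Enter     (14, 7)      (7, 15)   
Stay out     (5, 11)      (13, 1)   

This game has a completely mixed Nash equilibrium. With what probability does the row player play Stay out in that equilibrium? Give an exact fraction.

4/9

Let x be the probability that the row player plays Enter. In a completely mixed equilibrium, the column player must be indifferent between Fight and Accommodate.
The column player's expected payoff from Fight is 7x + 11(1−x); from Accommodate it is 15x + (1−x).
Setting these equal: −4x + 11 = 14x + 1, so x = 5/9.
Therefore the row player plays Stay out with probability 1 − 5/9 = 4/9.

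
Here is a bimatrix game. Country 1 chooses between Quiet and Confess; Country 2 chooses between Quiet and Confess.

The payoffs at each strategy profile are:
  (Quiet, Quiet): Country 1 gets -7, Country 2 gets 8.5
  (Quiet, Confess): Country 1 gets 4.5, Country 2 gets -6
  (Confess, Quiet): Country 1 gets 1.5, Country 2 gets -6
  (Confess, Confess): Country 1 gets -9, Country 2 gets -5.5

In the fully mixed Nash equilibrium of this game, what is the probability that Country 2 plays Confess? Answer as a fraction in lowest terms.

17/44

Let q be the probability that Country 2 plays Quiet. In a completely mixed equilibrium, Country 1 must be indifferent between Quiet and Confess.
Country 1's expected payoff from Quiet is −7q + 4.5(1−q); from Confess it is 1.5q − 9(1−q).
Setting these equal: −11.5q + 4.5 = 10.5q − 9, so q = 27/44.
Therefore Country 2 plays Confess with probability 1 − 27/44 = 17/44.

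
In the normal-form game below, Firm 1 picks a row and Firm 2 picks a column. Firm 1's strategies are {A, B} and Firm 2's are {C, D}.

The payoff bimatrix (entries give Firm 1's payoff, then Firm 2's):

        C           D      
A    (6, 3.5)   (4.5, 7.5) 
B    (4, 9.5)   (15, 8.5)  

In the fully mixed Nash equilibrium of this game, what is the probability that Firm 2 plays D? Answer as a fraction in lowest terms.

Let y be the probability that Firm 2 plays C. In a completely mixed equilibrium, Firm 1 must be indifferent between A and B.
Firm 1's expected payoff from A is 6y + 4.5(1−y); from B it is 4y + 15(1−y).
Setting these equal: 1.5y + 4.5 = −11y + 15, so y = 21/25.
Therefore Firm 2 plays D with probability 1 − 21/25 = 4/25.

4/25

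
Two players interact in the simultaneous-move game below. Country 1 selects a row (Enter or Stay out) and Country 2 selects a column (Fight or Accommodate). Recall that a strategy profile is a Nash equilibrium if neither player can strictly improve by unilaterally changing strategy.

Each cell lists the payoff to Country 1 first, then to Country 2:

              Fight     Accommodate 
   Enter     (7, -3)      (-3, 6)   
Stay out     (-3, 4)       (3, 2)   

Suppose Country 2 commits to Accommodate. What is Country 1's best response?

Against Accommodate, Country 1 earns -3 from Enter and 3 from Stay out.
So Stay out is the best response.

Stay out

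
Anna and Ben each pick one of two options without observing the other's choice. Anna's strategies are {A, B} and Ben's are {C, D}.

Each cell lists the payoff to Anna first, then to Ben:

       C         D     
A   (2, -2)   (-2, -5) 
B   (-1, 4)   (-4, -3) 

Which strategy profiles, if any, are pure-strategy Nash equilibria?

(A, C): Anna gets 2 ≥ -1 from B, and Ben gets -2 ≥ -5 from D — Nash equilibrium.
(A, D): Ben prefers C (-2 > -5) — not an equilibrium.
(B, C): Anna prefers A (2 > -1) — not an equilibrium.
(B, D): Anna prefers A (-2 > -4); Ben prefers C (4 > -3) — not an equilibrium.

(A, C)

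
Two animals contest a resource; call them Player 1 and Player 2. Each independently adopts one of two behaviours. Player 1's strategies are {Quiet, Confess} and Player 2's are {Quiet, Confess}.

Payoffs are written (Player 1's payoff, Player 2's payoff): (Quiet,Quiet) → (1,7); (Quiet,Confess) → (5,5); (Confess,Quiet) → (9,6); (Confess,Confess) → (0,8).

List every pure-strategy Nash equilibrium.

none

(Quiet, Quiet): Player 1 prefers Confess (9 > 1) — not an equilibrium.
(Quiet, Confess): Player 2 prefers Quiet (7 > 5) — not an equilibrium.
(Confess, Quiet): Player 2 prefers Confess (8 > 6) — not an equilibrium.
(Confess, Confess): Player 1 prefers Quiet (5 > 0) — not an equilibrium.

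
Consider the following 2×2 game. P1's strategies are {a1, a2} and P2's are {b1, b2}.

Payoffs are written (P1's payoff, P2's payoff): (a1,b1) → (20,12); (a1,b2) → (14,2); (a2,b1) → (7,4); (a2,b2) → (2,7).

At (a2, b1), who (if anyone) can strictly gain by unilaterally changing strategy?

Both

P1 at (a2, b1) earns 7; deviating to a1 yields 20 — a strict improvement.
P2 earns 4; deviating to b2 yields 7 — a strict improvement.
Both P1 and P2 have strictly profitable deviations.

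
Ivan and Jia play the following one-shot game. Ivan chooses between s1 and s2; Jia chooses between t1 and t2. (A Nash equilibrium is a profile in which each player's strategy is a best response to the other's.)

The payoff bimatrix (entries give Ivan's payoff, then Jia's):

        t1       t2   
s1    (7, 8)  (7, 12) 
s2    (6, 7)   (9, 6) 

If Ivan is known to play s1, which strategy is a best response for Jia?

t2

Against s1, Jia earns 8 from t1 and 12 from t2.
So t2 is the best response.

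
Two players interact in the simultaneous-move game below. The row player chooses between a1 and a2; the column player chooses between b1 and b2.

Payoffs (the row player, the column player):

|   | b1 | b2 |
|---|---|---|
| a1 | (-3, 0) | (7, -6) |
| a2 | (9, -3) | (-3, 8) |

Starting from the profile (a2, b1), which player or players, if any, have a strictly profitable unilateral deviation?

The column player

The row player at (a2, b1) earns 9; deviating to a1 yields -3 — not better.
The column player earns -3; deviating to b2 yields 8 — a strict improvement.
Only the column player has a strictly profitable deviation.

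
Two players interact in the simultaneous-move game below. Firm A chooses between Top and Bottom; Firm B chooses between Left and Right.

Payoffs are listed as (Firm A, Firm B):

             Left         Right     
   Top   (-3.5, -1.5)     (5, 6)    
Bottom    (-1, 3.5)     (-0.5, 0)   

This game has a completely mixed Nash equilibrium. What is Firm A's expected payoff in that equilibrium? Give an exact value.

-27/32

First find y, the probability Firm B plays Left, from Firm A's indifference between Top and Bottom: −3.5y + 5(1−y) = −y − 0.5(1−y), giving y = 11/16.
Since Firm A is indifferent in equilibrium, Firm A's expected payoff equals the payoff from either row against (11/16, 5/16). Using Top: −3.5(11/16) + 5(5/16) = -27/32.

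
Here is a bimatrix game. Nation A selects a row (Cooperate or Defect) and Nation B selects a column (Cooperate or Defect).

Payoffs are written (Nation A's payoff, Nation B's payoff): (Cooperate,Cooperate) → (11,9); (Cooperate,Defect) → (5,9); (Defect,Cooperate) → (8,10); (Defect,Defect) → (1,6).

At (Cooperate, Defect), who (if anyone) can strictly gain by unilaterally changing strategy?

Neither

Nation A at (Cooperate, Defect) earns 5; deviating to Defect yields 1 — not better.
Nation B earns 9; deviating to Cooperate yields 9 — not better.
Neither player can strictly improve; the profile is a Nash equilibrium.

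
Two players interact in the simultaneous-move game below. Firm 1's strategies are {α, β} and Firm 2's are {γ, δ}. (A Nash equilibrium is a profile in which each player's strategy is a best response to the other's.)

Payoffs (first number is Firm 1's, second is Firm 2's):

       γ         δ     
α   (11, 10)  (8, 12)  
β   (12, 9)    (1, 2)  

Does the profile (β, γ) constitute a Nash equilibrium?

Yes

At (β, γ), Firm 1 earns 12; switching to α would give 11, so Firm 1 has no profitable deviation.
Firm 2 earns 9; switching to δ would give 2, so Firm 2 has no profitable deviation.
Neither player can gain by a unilateral deviation, so this profile is a Nash equilibrium.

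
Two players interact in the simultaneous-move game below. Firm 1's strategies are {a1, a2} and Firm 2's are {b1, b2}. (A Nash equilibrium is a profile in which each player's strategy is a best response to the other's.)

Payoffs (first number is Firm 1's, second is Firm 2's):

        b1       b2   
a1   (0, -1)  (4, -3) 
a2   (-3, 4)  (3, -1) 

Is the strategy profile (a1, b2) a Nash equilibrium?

At (a1, b2), Firm 1 earns 4; switching to a2 would give 3, so Firm 1 has no profitable deviation.
Firm 2 earns -3; switching to b1 would give -1, so Firm 2 would deviate.
Since at least one player can profitably deviate, this is not a Nash equilibrium.

No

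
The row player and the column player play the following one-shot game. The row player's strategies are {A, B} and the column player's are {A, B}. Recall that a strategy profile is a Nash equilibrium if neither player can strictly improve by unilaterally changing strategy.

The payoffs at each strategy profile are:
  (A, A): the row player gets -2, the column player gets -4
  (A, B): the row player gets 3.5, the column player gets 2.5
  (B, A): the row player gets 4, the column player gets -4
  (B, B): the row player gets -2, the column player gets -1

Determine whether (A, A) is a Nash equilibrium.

No

At (A, A), the row player earns -2; switching to B would give 4, so the row player would deviate.
The column player earns -4; switching to B would give 2.5, so the column player would deviate.
Since at least one player can profitably deviate, this is not a Nash equilibrium.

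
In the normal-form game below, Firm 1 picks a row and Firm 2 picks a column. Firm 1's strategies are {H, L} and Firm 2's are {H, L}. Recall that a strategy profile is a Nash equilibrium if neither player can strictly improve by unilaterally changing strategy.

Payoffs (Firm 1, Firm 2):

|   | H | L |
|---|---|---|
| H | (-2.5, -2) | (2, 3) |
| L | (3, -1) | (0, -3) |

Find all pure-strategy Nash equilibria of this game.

(H, L) and (L, H)

(H, H): Firm 1 prefers L (3 > -2.5); Firm 2 prefers L (3 > -2) — not an equilibrium.
(H, L): Firm 1 gets 2 ≥ 0 from L, and Firm 2 gets 3 ≥ -2 from H — Nash equilibrium.
(L, H): Firm 1 gets 3 ≥ -2.5 from H, and Firm 2 gets -1 ≥ -3 from L — Nash equilibrium.
(L, L): Firm 1 prefers H (2 > 0); Firm 2 prefers H (-1 > -3) — not an equilibrium.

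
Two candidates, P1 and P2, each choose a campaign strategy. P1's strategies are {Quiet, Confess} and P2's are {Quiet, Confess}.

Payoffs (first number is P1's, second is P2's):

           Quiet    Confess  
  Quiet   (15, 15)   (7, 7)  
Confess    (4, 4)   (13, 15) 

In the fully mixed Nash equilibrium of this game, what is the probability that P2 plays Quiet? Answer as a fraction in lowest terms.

6/17

Let y be the probability that P2 plays Quiet. In a completely mixed equilibrium, P1 must be indifferent between Quiet and Confess.
P1's expected payoff from Quiet is 15y + 7(1−y); from Confess it is 4y + 13(1−y).
Setting these equal: 8y + 7 = −9y + 13, so y = 6/17.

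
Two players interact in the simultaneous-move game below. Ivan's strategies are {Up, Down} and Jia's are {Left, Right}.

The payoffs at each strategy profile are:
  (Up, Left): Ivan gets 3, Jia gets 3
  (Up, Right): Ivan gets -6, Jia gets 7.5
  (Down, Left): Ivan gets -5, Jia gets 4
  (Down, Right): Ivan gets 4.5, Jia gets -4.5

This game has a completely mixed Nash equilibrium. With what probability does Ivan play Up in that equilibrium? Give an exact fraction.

Let p be the probability that Ivan plays Up. In a completely mixed equilibrium, Jia must be indifferent between Left and Right.
Jia's expected payoff from Left is 3p + 4(1−p); from Right it is 7.5p − 4.5(1−p).
Setting these equal: −p + 4 = 12p − 4.5, so p = 17/26.

17/26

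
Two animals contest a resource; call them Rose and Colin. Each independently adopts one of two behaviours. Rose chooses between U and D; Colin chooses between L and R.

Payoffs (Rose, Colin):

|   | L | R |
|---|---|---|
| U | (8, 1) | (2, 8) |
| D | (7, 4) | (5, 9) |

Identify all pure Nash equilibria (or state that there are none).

(D, R)

(U, L): Colin prefers R (8 > 1) — not an equilibrium.
(U, R): Rose prefers D (5 > 2) — not an equilibrium.
(D, L): Rose prefers U (8 > 7); Colin prefers R (9 > 4) — not an equilibrium.
(D, R): Rose gets 5 ≥ 2 from U, and Colin gets 9 ≥ 4 from L — Nash equilibrium.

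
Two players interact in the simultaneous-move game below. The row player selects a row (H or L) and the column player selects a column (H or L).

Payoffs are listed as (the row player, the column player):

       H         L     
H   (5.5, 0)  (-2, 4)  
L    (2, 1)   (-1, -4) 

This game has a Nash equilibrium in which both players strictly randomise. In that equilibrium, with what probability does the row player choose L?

Let p be the probability that the row player plays H. In a completely mixed equilibrium, the column player must be indifferent between H and L.
The column player's expected payoff from H is (1−p); from L it is 4p − 4(1−p).
Setting these equal: −p + 1 = 8p − 4, so p = 5/9.
Therefore the row player plays L with probability 1 − 5/9 = 4/9.

4/9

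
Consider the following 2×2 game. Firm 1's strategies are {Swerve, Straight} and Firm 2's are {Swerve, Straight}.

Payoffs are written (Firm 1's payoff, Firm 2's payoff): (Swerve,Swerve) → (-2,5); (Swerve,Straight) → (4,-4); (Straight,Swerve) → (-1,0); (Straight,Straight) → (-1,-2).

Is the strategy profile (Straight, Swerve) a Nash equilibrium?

At (Straight, Swerve), Firm 1 earns -1; switching to Swerve would give -2, so Firm 1 has no profitable deviation.
Firm 2 earns 0; switching to Straight would give -2, so Firm 2 has no profitable deviation.
Neither player can gain by a unilateral deviation, so this profile is a Nash equilibrium.

Yes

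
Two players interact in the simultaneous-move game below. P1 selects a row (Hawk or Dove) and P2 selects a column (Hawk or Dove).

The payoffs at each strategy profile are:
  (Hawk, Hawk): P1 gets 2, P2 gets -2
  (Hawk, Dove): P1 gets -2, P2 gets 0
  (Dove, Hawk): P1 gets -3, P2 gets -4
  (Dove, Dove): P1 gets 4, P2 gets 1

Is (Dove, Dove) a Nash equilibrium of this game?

At (Dove, Dove), P1 earns 4; switching to Hawk would give -2, so P1 has no profitable deviation.
P2 earns 1; switching to Hawk would give -4, so P2 has no profitable deviation.
Neither player can gain by a unilateral deviation, so this profile is a Nash equilibrium.

Yes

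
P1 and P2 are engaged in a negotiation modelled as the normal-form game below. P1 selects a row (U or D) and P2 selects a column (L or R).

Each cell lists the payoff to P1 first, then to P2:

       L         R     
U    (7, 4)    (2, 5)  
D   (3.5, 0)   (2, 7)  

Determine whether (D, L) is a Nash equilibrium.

No

At (D, L), P1 earns 3.5; switching to U would give 7, so P1 would deviate.
P2 earns 0; switching to R would give 7, so P2 would deviate.
Since at least one player can profitably deviate, this is not a Nash equilibrium.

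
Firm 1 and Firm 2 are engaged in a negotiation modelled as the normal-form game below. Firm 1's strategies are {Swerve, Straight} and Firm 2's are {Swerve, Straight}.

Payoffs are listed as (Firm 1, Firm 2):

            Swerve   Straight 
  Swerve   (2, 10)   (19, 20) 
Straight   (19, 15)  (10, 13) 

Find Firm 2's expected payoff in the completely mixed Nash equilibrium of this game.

First find x, the probability Firm 1 plays Swerve, from Firm 2's indifference between Swerve and Straight: 10x + 15(1−x) = 20x + 13(1−x), giving x = 1/6.
Since Firm 2 is indifferent in equilibrium, Firm 2's expected payoff equals the payoff from either column against (1/6, 5/6). Using Swerve: 10(1/6) + 15(5/6) = 85/6.

85/6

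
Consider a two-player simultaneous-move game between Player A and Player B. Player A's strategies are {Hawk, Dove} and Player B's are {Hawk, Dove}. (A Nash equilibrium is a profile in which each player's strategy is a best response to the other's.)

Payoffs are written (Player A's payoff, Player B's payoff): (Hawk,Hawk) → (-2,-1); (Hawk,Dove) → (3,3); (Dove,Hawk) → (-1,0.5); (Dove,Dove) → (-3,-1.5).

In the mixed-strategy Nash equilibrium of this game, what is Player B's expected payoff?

First find x, the probability Player A plays Hawk, from Player B's indifference between Hawk and Dove: −x + 0.5(1−x) = 3x − 1.5(1−x), giving x = 1/3.
Since Player B is indifferent in equilibrium, Player B's expected payoff equals the payoff from either column against (1/3, 2/3). Using Hawk: −(1/3) + 0.5(2/3) = 0.

0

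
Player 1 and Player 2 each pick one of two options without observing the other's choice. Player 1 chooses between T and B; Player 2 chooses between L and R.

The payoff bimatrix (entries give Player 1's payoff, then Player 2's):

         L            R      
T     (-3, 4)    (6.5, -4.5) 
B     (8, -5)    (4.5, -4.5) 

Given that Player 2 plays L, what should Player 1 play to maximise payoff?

B

Against L, Player 1 earns -3 from T and 8 from B.
So B is the best response.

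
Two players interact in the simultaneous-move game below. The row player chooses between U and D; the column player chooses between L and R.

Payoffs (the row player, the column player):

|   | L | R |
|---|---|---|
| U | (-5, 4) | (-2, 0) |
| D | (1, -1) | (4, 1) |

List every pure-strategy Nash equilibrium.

(U, L): the row player prefers D (1 > -5) — not an equilibrium.
(U, R): the row player prefers D (4 > -2); the column player prefers L (4 > 0) — not an equilibrium.
(D, L): the column player prefers R (1 > -1) — not an equilibrium.
(D, R): the row player gets 4 ≥ -2 from U, and the column player gets 1 ≥ -1 from L — Nash equilibrium.

(D, R)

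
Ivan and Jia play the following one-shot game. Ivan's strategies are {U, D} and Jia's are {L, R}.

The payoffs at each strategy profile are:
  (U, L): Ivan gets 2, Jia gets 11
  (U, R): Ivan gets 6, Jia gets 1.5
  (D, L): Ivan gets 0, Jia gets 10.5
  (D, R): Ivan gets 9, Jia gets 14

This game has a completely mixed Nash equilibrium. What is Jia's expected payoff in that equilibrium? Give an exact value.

First find x, the probability Ivan plays U, from Jia's indifference between L and R: 11x + 10.5(1−x) = 1.5x + 14(1−x), giving x = 7/26.
Since Jia is indifferent in equilibrium, Jia's expected payoff equals the payoff from either column against (7/26, 19/26). Using L: 11(7/26) + 10.5(19/26) = 553/52.

553/52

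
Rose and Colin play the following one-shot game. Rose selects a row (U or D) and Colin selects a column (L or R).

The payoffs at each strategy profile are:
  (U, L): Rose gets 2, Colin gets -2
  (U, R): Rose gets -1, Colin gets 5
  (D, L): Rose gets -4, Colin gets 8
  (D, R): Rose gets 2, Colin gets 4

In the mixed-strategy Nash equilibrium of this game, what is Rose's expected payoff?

First find q, the probability Colin plays L, from Rose's indifference between U and D: 2q − (1−q) = −4q + 2(1−q), giving q = 1/3.
Since Rose is indifferent in equilibrium, Rose's expected payoff equals the payoff from either row against (1/3, 2/3). Using U: 2(1/3) − (2/3) = 0.

0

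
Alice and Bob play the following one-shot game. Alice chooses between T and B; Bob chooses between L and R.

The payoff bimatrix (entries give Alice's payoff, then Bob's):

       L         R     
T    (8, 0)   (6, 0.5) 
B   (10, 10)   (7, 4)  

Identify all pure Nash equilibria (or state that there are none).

(B, L)

(T, L): Alice prefers B (10 > 8); Bob prefers R (0.5 > 0) — not an equilibrium.
(T, R): Alice prefers B (7 > 6) — not an equilibrium.
(B, L): Alice gets 10 ≥ 8 from T, and Bob gets 10 ≥ 4 from R — Nash equilibrium.
(B, R): Bob prefers L (10 > 4) — not an equilibrium.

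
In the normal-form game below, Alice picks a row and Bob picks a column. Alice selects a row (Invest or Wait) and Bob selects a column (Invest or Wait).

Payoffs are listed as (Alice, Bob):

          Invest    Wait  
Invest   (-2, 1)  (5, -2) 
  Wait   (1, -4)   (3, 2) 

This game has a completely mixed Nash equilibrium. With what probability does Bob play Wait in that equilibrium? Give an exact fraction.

Let q be the probability that Bob plays Invest. In a completely mixed equilibrium, Alice must be indifferent between Invest and Wait.
Alice's expected payoff from Invest is −2q + 5(1−q); from Wait it is q + 3(1−q).
Setting these equal: −7q + 5 = −2q + 3, so q = 2/5.
Therefore Bob plays Wait with probability 1 − 2/5 = 3/5.

3/5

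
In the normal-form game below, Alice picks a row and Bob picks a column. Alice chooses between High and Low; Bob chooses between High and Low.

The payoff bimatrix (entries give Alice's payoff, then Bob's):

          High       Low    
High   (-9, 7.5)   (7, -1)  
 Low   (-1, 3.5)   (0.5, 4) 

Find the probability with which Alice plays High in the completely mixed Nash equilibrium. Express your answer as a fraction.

1/18

Let p be the probability that Alice plays High. In a completely mixed equilibrium, Bob must be indifferent between High and Low.
Bob's expected payoff from High is 7.5p + 3.5(1−p); from Low it is −p + 4(1−p).
Setting these equal: 4p + 3.5 = −5p + 4, so p = 1/18.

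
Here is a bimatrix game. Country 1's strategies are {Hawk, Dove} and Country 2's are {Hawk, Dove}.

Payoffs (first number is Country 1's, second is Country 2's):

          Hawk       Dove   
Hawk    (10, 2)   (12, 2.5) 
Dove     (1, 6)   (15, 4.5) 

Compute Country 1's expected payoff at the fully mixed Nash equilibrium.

First find y, the probability Country 2 plays Hawk, from Country 1's indifference between Hawk and Dove: 10y + 12(1−y) = y + 15(1−y), giving y = 1/4.
Since Country 1 is indifferent in equilibrium, Country 1's expected payoff equals the payoff from either row against (1/4, 3/4). Using Hawk: 10(1/4) + 12(3/4) = 23/2.

23/2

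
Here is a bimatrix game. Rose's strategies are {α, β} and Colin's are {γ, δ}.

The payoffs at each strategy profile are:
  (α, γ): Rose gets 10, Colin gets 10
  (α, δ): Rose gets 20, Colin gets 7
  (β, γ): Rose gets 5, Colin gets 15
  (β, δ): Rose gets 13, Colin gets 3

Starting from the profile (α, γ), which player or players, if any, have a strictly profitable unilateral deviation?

Rose at (α, γ) earns 10; deviating to β yields 5 — not better.
Colin earns 10; deviating to δ yields 7 — not better.
Neither player can strictly improve; the profile is a Nash equilibrium.

Neither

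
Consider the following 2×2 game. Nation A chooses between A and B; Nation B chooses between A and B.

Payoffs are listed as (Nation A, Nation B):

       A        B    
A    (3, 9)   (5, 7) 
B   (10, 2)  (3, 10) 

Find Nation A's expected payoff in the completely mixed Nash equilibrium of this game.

First find y, the probability Nation B plays A, from Nation A's indifference between A and B: 3y + 5(1−y) = 10y + 3(1−y), giving y = 2/9.
Since Nation A is indifferent in equilibrium, Nation A's expected payoff equals the payoff from either row against (2/9, 7/9). Using A: 3(2/9) + 5(7/9) = 41/9.

41/9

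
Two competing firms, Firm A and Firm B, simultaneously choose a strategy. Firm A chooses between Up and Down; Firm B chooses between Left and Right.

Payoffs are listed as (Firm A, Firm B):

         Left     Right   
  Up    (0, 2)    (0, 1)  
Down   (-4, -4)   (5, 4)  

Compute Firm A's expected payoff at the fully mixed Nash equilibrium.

First find q, the probability Firm B plays Left, from Firm A's indifference between Up and Down: 0 = −4q + 5(1−q), giving q = 5/9.
Since Firm A is indifferent in equilibrium, Firm A's expected payoff equals the payoff from either row against (5/9, 4/9). Using Up: 0 = 0.

0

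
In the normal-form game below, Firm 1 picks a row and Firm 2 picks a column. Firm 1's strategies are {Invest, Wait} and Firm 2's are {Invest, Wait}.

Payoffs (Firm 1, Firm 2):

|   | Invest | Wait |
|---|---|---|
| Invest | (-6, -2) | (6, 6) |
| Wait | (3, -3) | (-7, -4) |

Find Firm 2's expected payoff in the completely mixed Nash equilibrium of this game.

-26/9

First find p, the probability Firm 1 plays Invest, from Firm 2's indifference between Invest and Wait: −2p − 3(1−p) = 6p − 4(1−p), giving p = 1/9.
Since Firm 2 is indifferent in equilibrium, Firm 2's expected payoff equals the payoff from either column against (1/9, 8/9). Using Invest: −2(1/9) − 3(8/9) = -26/9.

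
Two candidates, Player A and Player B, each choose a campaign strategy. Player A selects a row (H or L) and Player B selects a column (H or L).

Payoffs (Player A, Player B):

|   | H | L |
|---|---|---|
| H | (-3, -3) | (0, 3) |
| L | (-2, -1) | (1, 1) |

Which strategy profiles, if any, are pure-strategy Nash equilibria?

(H, H): Player A prefers L (-2 > -3); Player B prefers L (3 > -3) — not an equilibrium.
(H, L): Player A prefers L (1 > 0) — not an equilibrium.
(L, H): Player B prefers L (1 > -1) — not an equilibrium.
(L, L): Player A gets 1 ≥ 0 from H, and Player B gets 1 ≥ -1 from H — Nash equilibrium.

(L, L)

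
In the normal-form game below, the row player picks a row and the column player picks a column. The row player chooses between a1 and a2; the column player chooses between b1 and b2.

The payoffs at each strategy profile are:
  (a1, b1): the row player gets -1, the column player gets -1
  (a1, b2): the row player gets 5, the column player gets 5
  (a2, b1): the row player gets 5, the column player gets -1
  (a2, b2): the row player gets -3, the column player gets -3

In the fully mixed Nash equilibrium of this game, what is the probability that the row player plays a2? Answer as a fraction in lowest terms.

3/4

Let p be the probability that the row player plays a1. In a completely mixed equilibrium, the column player must be indifferent between b1 and b2.
The column player's expected payoff from b1 is −p − (1−p); from b2 it is 5p − 3(1−p).
Setting these equal: -1 = 8p − 3, so p = 1/4.
Therefore the row player plays a2 with probability 1 − 1/4 = 3/4.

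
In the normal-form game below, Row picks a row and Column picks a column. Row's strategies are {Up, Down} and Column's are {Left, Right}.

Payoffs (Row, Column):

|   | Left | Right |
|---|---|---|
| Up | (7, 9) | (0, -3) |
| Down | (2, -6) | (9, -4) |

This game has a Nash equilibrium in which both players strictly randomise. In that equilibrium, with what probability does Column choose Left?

9/14

Let c be the probability that Column plays Left. In a completely mixed equilibrium, Row must be indifferent between Up and Down.
Row's expected payoff from Up is 7c; from Down it is 2c + 9(1−c).
Setting these equal: 7c = −7c + 9, so c = 9/14.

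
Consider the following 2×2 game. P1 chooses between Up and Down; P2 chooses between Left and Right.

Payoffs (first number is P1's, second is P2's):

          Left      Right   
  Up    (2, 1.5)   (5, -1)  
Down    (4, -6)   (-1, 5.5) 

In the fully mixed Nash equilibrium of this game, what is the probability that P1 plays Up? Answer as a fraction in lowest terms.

Let p be the probability that P1 plays Up. In a completely mixed equilibrium, P2 must be indifferent between Left and Right.
P2's expected payoff from Left is 1.5p − 6(1−p); from Right it is −p + 5.5(1−p).
Setting these equal: 7.5p − 6 = −6.5p + 5.5, so p = 23/28.

23/28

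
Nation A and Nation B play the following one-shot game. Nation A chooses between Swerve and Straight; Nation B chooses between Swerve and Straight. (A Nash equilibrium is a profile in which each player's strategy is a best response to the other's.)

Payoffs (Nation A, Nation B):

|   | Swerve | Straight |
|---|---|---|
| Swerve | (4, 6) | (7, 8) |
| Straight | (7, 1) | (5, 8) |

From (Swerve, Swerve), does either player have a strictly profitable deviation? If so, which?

Nation A at (Swerve, Swerve) earns 4; deviating to Straight yields 7 — a strict improvement.
Nation B earns 6; deviating to Straight yields 8 — a strict improvement.
Both Nation A and Nation B have strictly profitable deviations.

Both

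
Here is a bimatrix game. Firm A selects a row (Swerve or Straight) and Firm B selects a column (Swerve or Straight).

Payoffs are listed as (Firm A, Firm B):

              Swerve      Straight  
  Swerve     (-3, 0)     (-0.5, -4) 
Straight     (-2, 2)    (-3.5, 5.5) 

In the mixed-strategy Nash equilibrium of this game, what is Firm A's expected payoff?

First find y, the probability Firm B plays Swerve, from Firm A's indifference between Swerve and Straight: −3y − 0.5(1−y) = −2y − 3.5(1−y), giving y = 3/4.
Since Firm A is indifferent in equilibrium, Firm A's expected payoff equals the payoff from either row against (3/4, 1/4). Using Swerve: −3(3/4) − 0.5(1/4) = -19/8.

-19/8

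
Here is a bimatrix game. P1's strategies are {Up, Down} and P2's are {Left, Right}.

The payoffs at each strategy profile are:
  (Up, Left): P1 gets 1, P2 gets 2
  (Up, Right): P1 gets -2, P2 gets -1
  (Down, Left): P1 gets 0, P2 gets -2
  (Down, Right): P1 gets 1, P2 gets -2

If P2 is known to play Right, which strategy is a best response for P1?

Against Right, P1 earns -2 from Up and 1 from Down.
So Down is the best response.

Down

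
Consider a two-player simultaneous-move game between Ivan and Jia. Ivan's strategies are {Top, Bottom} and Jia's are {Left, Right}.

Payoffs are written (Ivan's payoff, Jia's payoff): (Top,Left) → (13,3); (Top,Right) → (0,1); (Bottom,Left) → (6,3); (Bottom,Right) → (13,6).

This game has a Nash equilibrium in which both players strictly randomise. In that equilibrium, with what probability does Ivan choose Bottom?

Let p be the probability that Ivan plays Top. In a completely mixed equilibrium, Jia must be indifferent between Left and Right.
Jia's expected payoff from Left is 3p + 3(1−p); from Right it is p + 6(1−p).
Setting these equal: 3 = −5p + 6, so p = 3/5.
Therefore Ivan plays Bottom with probability 1 − 3/5 = 2/5.

2/5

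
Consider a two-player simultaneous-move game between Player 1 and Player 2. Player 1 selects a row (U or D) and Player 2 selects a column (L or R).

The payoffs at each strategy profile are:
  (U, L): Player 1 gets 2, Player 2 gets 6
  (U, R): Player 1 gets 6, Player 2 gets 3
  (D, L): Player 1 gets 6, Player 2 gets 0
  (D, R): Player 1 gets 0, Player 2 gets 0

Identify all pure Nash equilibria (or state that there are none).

(D, L)

(U, L): Player 1 prefers D (6 > 2) — not an equilibrium.
(U, R): Player 2 prefers L (6 > 3) — not an equilibrium.
(D, L): Player 1 gets 6 ≥ 2 from U, and Player 2 gets 0 ≥ 0 from R — Nash equilibrium.
(D, R): Player 1 prefers U (6 > 0) — not an equilibrium.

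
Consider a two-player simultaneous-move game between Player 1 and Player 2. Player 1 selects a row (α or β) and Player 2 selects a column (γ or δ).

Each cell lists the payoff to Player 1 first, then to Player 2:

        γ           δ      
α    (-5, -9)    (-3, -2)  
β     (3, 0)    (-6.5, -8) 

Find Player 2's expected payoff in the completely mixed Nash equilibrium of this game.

-24/5

First find x, the probability Player 1 plays α, from Player 2's indifference between γ and δ: −9x = −2x − 8(1−x), giving x = 8/15.
Since Player 2 is indifferent in equilibrium, Player 2's expected payoff equals the payoff from either column against (8/15, 7/15). Using γ: −9(8/15) = -24/5.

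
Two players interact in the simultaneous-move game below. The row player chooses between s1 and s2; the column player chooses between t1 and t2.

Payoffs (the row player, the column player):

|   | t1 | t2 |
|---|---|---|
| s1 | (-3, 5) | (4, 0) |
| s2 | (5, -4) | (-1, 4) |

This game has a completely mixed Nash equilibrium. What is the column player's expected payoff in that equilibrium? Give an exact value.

First find p, the probability the row player plays s1, from the column player's indifference between t1 and t2: 5p − 4(1−p) = 4(1−p), giving p = 8/13.
Since the column player is indifferent in equilibrium, the column player's expected payoff equals the payoff from either column against (8/13, 5/13). Using t1: 5(8/13) − 4(5/13) = 20/13.

20/13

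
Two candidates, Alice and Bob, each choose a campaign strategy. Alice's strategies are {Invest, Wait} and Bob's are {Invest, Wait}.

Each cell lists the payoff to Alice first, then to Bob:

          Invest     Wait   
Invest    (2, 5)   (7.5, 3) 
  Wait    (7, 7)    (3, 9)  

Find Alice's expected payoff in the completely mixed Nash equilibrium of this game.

First find q, the probability Bob plays Invest, from Alice's indifference between Invest and Wait: 2q + 7.5(1−q) = 7q + 3(1−q), giving q = 9/19.
Since Alice is indifferent in equilibrium, Alice's expected payoff equals the payoff from either row against (9/19, 10/19). Using Invest: 2(9/19) + 7.5(10/19) = 93/19.

93/19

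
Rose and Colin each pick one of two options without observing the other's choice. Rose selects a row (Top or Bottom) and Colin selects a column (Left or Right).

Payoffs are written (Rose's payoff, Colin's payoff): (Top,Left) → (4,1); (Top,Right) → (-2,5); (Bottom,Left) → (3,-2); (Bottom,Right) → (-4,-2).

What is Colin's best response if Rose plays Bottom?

Against Bottom, Colin earns -2 from Left and -2 from Right.
So either strategy is a best response.

either — both Left and Right are best responses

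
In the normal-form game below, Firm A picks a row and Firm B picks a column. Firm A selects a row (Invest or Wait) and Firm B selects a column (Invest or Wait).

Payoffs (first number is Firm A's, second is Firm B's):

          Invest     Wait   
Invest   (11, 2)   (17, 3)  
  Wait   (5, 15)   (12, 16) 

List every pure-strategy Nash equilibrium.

(Invest, Invest): Firm B prefers Wait (3 > 2) — not an equilibrium.
(Invest, Wait): Firm A gets 17 ≥ 12 from Wait, and Firm B gets 3 ≥ 2 from Invest — Nash equilibrium.
(Wait, Invest): Firm A prefers Invest (11 > 5); Firm B prefers Wait (16 > 15) — not an equilibrium.
(Wait, Wait): Firm A prefers Invest (17 > 12) — not an equilibrium.

(Invest, Wait)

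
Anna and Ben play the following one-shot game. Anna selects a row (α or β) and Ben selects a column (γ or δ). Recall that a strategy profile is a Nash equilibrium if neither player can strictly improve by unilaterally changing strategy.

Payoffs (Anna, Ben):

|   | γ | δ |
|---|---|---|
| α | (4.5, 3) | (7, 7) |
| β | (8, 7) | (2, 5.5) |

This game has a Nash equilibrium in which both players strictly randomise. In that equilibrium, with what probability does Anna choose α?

Let x be the probability that Anna plays α. In a completely mixed equilibrium, Ben must be indifferent between γ and δ.
Ben's expected payoff from γ is 3x + 7(1−x); from δ it is 7x + 5.5(1−x).
Setting these equal: −4x + 7 = 1.5x + 5.5, so x = 3/11.

3/11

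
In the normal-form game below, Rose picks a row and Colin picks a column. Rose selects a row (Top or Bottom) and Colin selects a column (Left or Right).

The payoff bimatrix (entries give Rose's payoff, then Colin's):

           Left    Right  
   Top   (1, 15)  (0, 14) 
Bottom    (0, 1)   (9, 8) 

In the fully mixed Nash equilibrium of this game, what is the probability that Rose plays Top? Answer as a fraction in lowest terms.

7/8

Let x be the probability that Rose plays Top. In a completely mixed equilibrium, Colin must be indifferent between Left and Right.
Colin's expected payoff from Left is 15x + (1−x); from Right it is 14x + 8(1−x).
Setting these equal: 14x + 1 = 6x + 8, so x = 7/8.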